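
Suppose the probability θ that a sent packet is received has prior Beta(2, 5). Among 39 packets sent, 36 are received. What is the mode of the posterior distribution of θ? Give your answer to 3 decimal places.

θ̂_MAP = 0.841

Prior: Beta(2, 5).
Data: 36 successes in 39 trials. The binomial likelihood contributes θ^36(1−θ)^3, so the posterior is Beta(2+36, 5+3) = Beta(38, 8).
For Beta(a, b) with a, b > 1 the mode is (a−1)/(a+b−2) = 37/44 ≈ 0.841.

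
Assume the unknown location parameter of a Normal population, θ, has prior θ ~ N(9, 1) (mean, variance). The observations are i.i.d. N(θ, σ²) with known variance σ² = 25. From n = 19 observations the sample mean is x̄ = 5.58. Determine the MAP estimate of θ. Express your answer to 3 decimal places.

θ̂_MAP = 7.523

n = 19, x̄ = 5.58.
For a Normal prior and Normal likelihood with known variance, the posterior is Normal; its mode equals its mean, the precision-weighted average.
Prior precision 1/σ₀² = 1/1 = 1; data precision n/σ² = 19/25 = 0.76.
θ̂ = (1·9 + 0.76·5.58) / (1 + 0.76) = 13.2408/1.76 = 16551/2200 ≈ 7.523.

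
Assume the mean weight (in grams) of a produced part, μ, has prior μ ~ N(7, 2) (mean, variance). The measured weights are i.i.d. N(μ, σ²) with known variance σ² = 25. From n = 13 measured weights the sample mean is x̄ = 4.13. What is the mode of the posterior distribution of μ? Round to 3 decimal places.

n = 13, x̄ = 4.13.
For a Normal prior and Normal likelihood with known variance, the posterior is Normal; its mode equals its mean, the precision-weighted average.
Prior precision 1/σ₀² = 1/2 = 0.5; data precision n/σ² = 13/25 = 0.52.
μ̂ = (0.5·7 + 0.52·4.13) / (0.5 + 0.52) = 5.6476/1.02 = 14119/2550 ≈ 5.537.

μ̂_MAP = 5.537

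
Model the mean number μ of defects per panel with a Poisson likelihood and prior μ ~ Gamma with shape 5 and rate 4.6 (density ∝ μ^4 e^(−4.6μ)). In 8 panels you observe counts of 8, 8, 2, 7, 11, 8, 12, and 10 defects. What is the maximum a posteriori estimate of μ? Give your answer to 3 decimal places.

Σxᵢ = 8+8+2+7+11+8+12+10 = 66, with n = 8.
Posterior ∝ μ^4e^(−4.6μ) · μ^66e^(−8μ) = μ^70e^(−12.6μ), i.e. Gamma(shape=71, rate=12.6).
The mode of a Gamma(a, b) with a ≥ 1 (shape–rate) is (a−1)/b = 70/12.6 ≈ 5.556.

μ̂_MAP = 5.556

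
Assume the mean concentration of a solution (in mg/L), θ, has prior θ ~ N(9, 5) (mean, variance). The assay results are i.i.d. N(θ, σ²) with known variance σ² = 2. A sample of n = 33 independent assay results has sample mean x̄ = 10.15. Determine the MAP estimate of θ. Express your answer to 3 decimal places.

θ̂_MAP = 10.136

n = 33, x̄ = 10.15.
For a Normal prior and Normal likelihood with known variance, the posterior is Normal; its mode equals its mean, the precision-weighted average.
Prior precision 1/σ₀² = 1/5 = 0.2; data precision n/σ² = 33/2 = 16.5.
θ̂ = (0.2·9 + 16.5·10.15) / (0.2 + 16.5) = 169.275/16.7 = 6771/668 ≈ 10.136.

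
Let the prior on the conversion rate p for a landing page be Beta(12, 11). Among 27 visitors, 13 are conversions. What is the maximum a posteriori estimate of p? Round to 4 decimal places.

p̂_MAP = 0.5000

Prior: Beta(12, 11).
Data: 13 successes in 27 trials. The binomial likelihood contributes p^13(1−p)^14, so the posterior is Beta(12+13, 11+14) = Beta(25, 25).
For Beta(a, b) with a, b > 1 the mode is (a−1)/(a+b−2) = 24/48 ≈ 0.5000.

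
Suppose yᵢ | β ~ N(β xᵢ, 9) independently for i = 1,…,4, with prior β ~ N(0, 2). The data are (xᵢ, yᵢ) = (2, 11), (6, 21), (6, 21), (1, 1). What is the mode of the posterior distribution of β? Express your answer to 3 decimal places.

log p(β | y) = −Σ(yᵢ − βxᵢ)²/(2·9) − β²/(2·2) + const.
Setting the derivative to zero: Σxᵢ(yᵢ − βxᵢ)/9 − β/2 = 0, so β = Σxᵢyᵢ / (Σxᵢ² + σ²/τ²).
Σxᵢyᵢ = 2·11 + 6·21 + 6·21 + 1·1 = 275; Σxᵢ² = 77; σ²/τ² = 4.5.
β̂_MAP = 275 / (77 + 4.5) = 275/81.5 ≈ 3.374.

β̂_MAP = 3.374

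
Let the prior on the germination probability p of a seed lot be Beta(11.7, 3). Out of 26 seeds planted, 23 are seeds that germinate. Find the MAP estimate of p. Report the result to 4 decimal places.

p̂_MAP = 0.8708

Prior: Beta(11.7, 3).
Data: 23 successes in 26 trials. The binomial likelihood contributes p^23(1−p)^3, so the posterior is Beta(11.7+23, 3+3) = Beta(34.7, 6).
For Beta(a, b) with a, b > 1 the mode is (a−1)/(a+b−2) = 33.7/38.7 ≈ 0.8708.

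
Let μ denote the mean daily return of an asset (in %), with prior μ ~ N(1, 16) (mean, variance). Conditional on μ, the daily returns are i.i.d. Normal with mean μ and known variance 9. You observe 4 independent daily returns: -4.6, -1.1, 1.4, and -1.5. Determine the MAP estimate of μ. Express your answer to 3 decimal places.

μ̂_MAP = -1.148

n = 4; x̄ = ((-4.6) + (-1.1) + 1.4 + (-1.5))/4 = -5.8/4 = -1.45.
For a Normal prior and Normal likelihood with known variance, the posterior is Normal; its mode equals its mean, the precision-weighted average.
Prior precision 1/σ₀² = 1/16 = 0.0625; data precision n/σ² = 4/9.
μ̂ = (0.0625·1 + (4/9)·(-1.45)) / (0.0625 + 4/9) = (-419/720)/(73/144) = -419/365 ≈ -1.148.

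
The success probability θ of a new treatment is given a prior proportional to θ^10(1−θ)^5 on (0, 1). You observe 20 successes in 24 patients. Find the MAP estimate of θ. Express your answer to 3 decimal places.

θ̂_MAP = 0.769

The prior density ∝ θ^10(1−θ)^5 is the kernel of Beta(11, 6).
Data: 20 successes in 24 trials. The binomial likelihood contributes θ^20(1−θ)^4, so the posterior is Beta(11+20, 6+4) = Beta(31, 10).
For Beta(a, b) with a, b > 1 the mode is (a−1)/(a+b−2) = 30/39 ≈ 0.769.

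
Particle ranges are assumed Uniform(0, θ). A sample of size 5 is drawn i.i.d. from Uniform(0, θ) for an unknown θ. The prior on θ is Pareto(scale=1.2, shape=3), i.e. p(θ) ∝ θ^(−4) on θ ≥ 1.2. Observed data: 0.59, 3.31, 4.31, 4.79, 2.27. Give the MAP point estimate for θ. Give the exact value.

θ̂_MAP = 4.79

The Uniform(0, θ) likelihood is θ^(−n) for θ ≥ max(xᵢ), zero otherwise. Here max(xᵢ) = 4.79.
Posterior ∝ θ^(−4) · θ^(−5) = θ^(−9) on θ ≥ max(1.2, 4.79) = 4.79.
This density is strictly decreasing in θ, so the posterior mode lies at the lower boundary of the support.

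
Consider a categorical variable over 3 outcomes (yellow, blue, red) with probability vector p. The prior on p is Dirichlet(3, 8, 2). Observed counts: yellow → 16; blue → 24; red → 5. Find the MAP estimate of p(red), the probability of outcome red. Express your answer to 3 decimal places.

MAP estimate of p(red) = 0.109

The posterior is Dirichlet(αᵢ + nᵢ) = Dirichlet(19, 32, 7).
For a Dirichlet(a₁,…,a_K) with all aᵢ > 1, the mode has j-th component (aⱼ − 1)/(Σaᵢ − K).
Here Σaᵢ = 58 and K = 3, so p(red) = (7 − 1)/(58 − 3) = 6/55 ≈ 0.109.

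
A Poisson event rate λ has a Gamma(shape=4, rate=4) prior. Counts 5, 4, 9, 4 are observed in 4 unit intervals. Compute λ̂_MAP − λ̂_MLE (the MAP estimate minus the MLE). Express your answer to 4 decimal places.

MAP − MLE = -2.3750

Σxᵢ = 22. Posterior is Gamma(26, 8); MAP = (26−1)/8 = 25/8 ≈ 3.12500.
MLE = x̄ = 22/4 ≈ 5.50000.
Difference = 25/8 − 22/4 = -19/8 ≈ -2.3750.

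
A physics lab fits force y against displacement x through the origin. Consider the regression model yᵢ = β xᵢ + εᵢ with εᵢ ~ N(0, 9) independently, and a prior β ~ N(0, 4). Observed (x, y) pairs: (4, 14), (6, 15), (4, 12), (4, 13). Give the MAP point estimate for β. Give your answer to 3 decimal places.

β̂_MAP = 2.852

log p(β | y) = −Σ(yᵢ − βxᵢ)²/(2·9) − β²/(2·4) + const.
Setting the derivative to zero: Σxᵢ(yᵢ − βxᵢ)/9 − β/4 = 0, so β = Σxᵢyᵢ / (Σxᵢ² + σ²/τ²).
Σxᵢyᵢ = 4·14 + 6·15 + 4·12 + 4·13 = 246; Σxᵢ² = 84; σ²/τ² = 2.25.
β̂_MAP = 246 / (84 + 2.25) = 246/86.25 ≈ 2.852.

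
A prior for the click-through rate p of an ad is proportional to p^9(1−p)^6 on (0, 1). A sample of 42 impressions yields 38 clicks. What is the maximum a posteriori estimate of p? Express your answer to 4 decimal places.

The prior density ∝ p^9(1−p)^6 is the kernel of Beta(10, 7).
Data: 38 successes in 42 trials. The binomial likelihood contributes p^38(1−p)^4, so the posterior is Beta(10+38, 7+4) = Beta(48, 11).
For Beta(a, b) with a, b > 1 the mode is (a−1)/(a+b−2) = 47/57 ≈ 0.8246.

p̂_MAP = 0.8246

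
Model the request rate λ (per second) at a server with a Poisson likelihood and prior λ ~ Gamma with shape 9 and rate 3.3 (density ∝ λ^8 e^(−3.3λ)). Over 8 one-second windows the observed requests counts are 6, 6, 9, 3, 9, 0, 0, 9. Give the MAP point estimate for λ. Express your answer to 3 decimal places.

Σxᵢ = 6+6+9+3+9+0+0+9 = 42, with n = 8.
Posterior ∝ λ^8e^(−3.3λ) · λ^42e^(−8λ) = λ^50e^(−11.3λ), i.e. Gamma(shape=51, rate=11.3).
The mode of a Gamma(a, b) with a ≥ 1 (shape–rate) is (a−1)/b = 50/11.3 ≈ 4.425.

λ̂_MAP = 4.425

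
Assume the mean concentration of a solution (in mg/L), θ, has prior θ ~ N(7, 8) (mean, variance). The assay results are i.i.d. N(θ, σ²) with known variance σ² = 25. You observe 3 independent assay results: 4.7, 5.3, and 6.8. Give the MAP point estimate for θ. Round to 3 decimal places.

θ̂_MAP = 6.314

n = 3; x̄ = (4.7 + 5.3 + 6.8)/3 = 16.8/3 = 5.6.
For a Normal prior and Normal likelihood with known variance, the posterior is Normal; its mode equals its mean, the precision-weighted average.
Prior precision 1/σ₀² = 1/8 = 0.125; data precision n/σ² = 3/25 = 0.12.
θ̂ = (0.125·7 + 0.12·5.6) / (0.125 + 0.12) = 1.547/0.245 = 221/35 ≈ 6.314.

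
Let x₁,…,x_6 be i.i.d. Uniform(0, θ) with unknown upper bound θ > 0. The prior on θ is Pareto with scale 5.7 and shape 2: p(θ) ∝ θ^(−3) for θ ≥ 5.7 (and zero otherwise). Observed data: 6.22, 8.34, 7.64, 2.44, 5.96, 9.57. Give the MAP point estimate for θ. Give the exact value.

The Uniform(0, θ) likelihood is θ^(−n) for θ ≥ max(xᵢ), zero otherwise. Here max(xᵢ) = 9.57.
Posterior ∝ θ^(−3) · θ^(−6) = θ^(−9) on θ ≥ max(5.7, 9.57) = 9.57.
This density is strictly decreasing in θ, so the posterior mode lies at the lower boundary of the support.

θ̂_MAP = 9.57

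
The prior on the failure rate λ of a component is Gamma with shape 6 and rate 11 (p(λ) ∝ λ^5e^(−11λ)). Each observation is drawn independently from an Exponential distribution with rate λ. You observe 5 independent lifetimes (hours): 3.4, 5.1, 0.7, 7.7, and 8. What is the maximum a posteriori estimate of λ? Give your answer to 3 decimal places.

λ̂_MAP = 0.279

The Exponential(rate=λ) likelihood is ∝ λ^n e^(−λΣtᵢ). Here n = 5 and Σtᵢ = 3.4 + 5.1 + 0.7 + 7.7 + 8 = 24.9.
Posterior ∝ λ^5e^(−11λ) · λ^5e^(−24.9λ) = λ^10e^(−35.9λ), i.e. Gamma(11, 35.9).
Mode = (a−1)/b = 10/35.9 ≈ 0.279.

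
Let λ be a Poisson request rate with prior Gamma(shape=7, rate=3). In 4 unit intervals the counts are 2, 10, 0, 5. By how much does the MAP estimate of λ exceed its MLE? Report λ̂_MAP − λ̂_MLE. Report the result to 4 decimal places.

Σxᵢ = 17. Posterior is Gamma(24, 7); MAP = (24−1)/7 = 23/7 ≈ 3.28571.
MLE = x̄ = 17/4 ≈ 4.25000.
Difference = 23/7 − 17/4 = -27/28 ≈ -0.9643.

MAP − MLE = -0.9643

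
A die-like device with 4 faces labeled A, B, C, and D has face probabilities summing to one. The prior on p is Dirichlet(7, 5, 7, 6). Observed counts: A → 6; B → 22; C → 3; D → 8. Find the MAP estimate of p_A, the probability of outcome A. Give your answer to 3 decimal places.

MAP estimate of p_A = 0.200

The posterior is Dirichlet(αᵢ + nᵢ) = Dirichlet(13, 27, 10, 14).
For a Dirichlet(a₁,…,a_K) with all aᵢ > 1, the mode has j-th component (aⱼ − 1)/(Σaᵢ − K).
Here Σaᵢ = 64 and K = 4, so p_A = (13 − 1)/(64 − 4) = 12/60 ≈ 0.200.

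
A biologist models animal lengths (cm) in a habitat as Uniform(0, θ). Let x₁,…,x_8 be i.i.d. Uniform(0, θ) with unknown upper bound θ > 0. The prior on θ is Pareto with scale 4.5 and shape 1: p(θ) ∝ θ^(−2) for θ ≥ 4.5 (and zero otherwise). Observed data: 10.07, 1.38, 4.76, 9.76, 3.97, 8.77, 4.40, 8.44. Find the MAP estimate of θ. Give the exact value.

θ̂_MAP = 10.07

The Uniform(0, θ) likelihood is θ^(−n) for θ ≥ max(xᵢ), zero otherwise. Here max(xᵢ) = 10.07.
Posterior ∝ θ^(−2) · θ^(−8) = θ^(−10) on θ ≥ max(4.5, 10.07) = 10.07.
This density is strictly decreasing in θ, so the posterior mode lies at the lower boundary of the support.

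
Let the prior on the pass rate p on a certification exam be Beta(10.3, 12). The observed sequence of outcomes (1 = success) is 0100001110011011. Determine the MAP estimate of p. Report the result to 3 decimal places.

p̂_MAP = 0.477

Prior: Beta(10.3, 12).
Data: 8 successes in 16 trials (from the sequence). The binomial likelihood contributes p^8(1−p)^8, so the posterior is Beta(10.3+8, 12+8) = Beta(18.3, 20).
For Beta(a, b) with a, b > 1 the mode is (a−1)/(a+b−2) = 17.3/36.3 ≈ 0.477.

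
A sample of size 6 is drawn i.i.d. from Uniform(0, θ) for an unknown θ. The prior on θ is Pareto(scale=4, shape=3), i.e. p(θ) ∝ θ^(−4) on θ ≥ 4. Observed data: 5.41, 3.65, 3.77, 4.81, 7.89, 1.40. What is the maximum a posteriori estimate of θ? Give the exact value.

The Uniform(0, θ) likelihood is θ^(−n) for θ ≥ max(xᵢ), zero otherwise. Here max(xᵢ) = 7.89.
Posterior ∝ θ^(−4) · θ^(−6) = θ^(−10) on θ ≥ max(4, 7.89) = 7.89.
This density is strictly decreasing in θ, so the posterior mode lies at the lower boundary of the support.

θ̂_MAP = 7.89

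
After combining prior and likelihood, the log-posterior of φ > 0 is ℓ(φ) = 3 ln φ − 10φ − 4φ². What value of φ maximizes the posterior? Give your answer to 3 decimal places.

φ̂_MAP = 0.250

ℓ'(φ) = 3/φ − 10 − 8φ. Setting this to zero and multiplying by φ: 8φ² + 10φ − 3 = 0.
φ = (−10 + √(10² + 4·8·3)) / (2·8) = (−10 + √196) / 16 = (−10 + 14)/16 = 1/4.
ℓ''(φ) = −3/φ² − 8 < 0, confirming a maximum.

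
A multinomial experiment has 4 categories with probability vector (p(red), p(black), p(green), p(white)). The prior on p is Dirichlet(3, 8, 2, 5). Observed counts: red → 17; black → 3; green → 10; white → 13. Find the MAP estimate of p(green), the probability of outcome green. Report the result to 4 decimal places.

MAP estimate of p(green) = 0.1930

The posterior is Dirichlet(αᵢ + nᵢ) = Dirichlet(20, 11, 12, 18).
For a Dirichlet(a₁,…,a_K) with all aᵢ > 1, the mode has j-th component (aⱼ − 1)/(Σaᵢ − K).
Here Σaᵢ = 61 and K = 4, so p(green) = (12 − 1)/(61 − 4) = 11/57 ≈ 0.1930.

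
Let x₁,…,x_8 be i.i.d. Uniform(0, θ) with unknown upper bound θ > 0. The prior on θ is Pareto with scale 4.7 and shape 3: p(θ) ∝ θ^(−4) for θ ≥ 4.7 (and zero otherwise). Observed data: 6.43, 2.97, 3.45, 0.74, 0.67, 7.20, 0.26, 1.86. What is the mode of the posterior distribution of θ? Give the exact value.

The Uniform(0, θ) likelihood is θ^(−n) for θ ≥ max(xᵢ), zero otherwise. Here max(xᵢ) = 7.20.
Posterior ∝ θ^(−4) · θ^(−8) = θ^(−12) on θ ≥ max(4.7, 7.20) = 7.20.
This density is strictly decreasing in θ, so the posterior mode lies at the lower boundary of the support.

θ̂_MAP = 7.20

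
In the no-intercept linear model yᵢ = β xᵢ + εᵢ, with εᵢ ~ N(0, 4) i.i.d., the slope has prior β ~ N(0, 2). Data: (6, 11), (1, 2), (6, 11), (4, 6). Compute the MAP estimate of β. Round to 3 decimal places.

log p(β | y) = −Σ(yᵢ − βxᵢ)²/(2·4) − β²/(2·2) + const.
Setting the derivative to zero: Σxᵢ(yᵢ − βxᵢ)/4 − β/2 = 0, so β = Σxᵢyᵢ / (Σxᵢ² + σ²/τ²).
Σxᵢyᵢ = 6·11 + 1·2 + 6·11 + 4·6 = 158; Σxᵢ² = 89; σ²/τ² = 2.
β̂_MAP = 158 / (89 + 2) = 158/91 ≈ 1.736.

β̂_MAP = 1.736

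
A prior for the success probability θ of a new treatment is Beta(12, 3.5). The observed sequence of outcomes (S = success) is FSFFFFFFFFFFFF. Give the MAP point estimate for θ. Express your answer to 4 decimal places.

θ̂_MAP = 0.4364

Prior: Beta(12, 3.5).
Data: 1 success in 14 trials (from the sequence). The binomial likelihood contributes θ(1−θ)^13, so the posterior is Beta(12+1, 3.5+13) = Beta(13, 16.5).
For Beta(a, b) with a, b > 1 the mode is (a−1)/(a+b−2) = 12/27.5 ≈ 0.4364.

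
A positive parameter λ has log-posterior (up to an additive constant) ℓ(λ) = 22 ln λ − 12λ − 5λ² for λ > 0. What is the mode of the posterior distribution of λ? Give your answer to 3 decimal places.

ℓ'(λ) = 22/λ − 12 − 10λ. Setting this to zero and multiplying by λ: 10λ² + 12λ − 22 = 0.
λ = (−12 + √(12² + 4·10·22)) / (2·10) = (−12 + √1024) / 20 = (−12 + 32)/20 = 1.
ℓ''(λ) = −22/λ² − 10 < 0, confirming a maximum.

λ̂_MAP = 1.000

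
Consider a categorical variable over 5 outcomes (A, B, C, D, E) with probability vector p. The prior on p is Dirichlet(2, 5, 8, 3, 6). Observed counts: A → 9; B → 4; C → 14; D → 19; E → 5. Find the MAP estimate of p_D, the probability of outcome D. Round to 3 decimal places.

MAP estimate of p_D = 0.300

The posterior is Dirichlet(αᵢ + nᵢ) = Dirichlet(11, 9, 22, 22, 11).
For a Dirichlet(a₁,…,a_K) with all aᵢ > 1, the mode has j-th component (aⱼ − 1)/(Σaᵢ − K).
Here Σaᵢ = 75 and K = 5, so p_D = (22 − 1)/(75 − 5) = 21/70 ≈ 0.300.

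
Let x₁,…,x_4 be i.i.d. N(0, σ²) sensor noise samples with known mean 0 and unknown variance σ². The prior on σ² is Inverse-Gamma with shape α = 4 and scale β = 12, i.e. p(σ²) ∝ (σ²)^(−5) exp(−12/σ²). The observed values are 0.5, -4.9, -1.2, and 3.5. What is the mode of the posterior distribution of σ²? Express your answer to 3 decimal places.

σ̂²_MAP = 4.425

Sum of squared deviations about the known mean: SS = (0.5−0)² + (-4.9−0)² + (-1.2−0)² + (3.5−0)² = 37.95.
The Normal likelihood contributes (σ²)^(−n/2) exp(−SS/(2σ²)), so the posterior is Inverse-Gamma(α + n/2, β + SS/2) = Inverse-Gamma(6, 30.975).
The mode of Inverse-Gamma(a, b) is b/(a+1) = 30.975/7 ≈ 4.425.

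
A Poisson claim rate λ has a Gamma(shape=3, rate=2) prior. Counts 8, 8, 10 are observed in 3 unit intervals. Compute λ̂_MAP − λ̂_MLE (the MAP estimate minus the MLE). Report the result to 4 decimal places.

Σxᵢ = 26. Posterior is Gamma(29, 5); MAP = (29−1)/5 = 28/5 ≈ 5.60000.
MLE = x̄ = 26/3 ≈ 8.66667.
Difference = 28/5 − 26/3 = -46/15 ≈ -3.0667.

MAP − MLE = -3.0667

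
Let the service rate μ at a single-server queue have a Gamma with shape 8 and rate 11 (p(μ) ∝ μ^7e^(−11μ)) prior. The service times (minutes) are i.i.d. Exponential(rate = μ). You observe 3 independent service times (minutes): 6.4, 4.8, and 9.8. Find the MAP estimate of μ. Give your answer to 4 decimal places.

μ̂_MAP = 0.3125

The Exponential(rate=μ) likelihood is ∝ μ^n e^(−μΣtᵢ). Here n = 3 and Σtᵢ = 6.4 + 4.8 + 9.8 = 21.
Posterior ∝ μ^7e^(−11μ) · μ^3e^(−21μ) = μ^10e^(−32μ), i.e. Gamma(11, 32).
Mode = (a−1)/b = 10/32 ≈ 0.3125.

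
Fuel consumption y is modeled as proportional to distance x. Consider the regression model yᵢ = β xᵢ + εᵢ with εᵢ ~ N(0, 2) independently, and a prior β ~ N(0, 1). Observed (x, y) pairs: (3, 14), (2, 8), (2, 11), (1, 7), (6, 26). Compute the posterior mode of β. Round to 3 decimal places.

β̂_MAP = 4.339

log p(β | y) = −Σ(yᵢ − βxᵢ)²/(2·2) − β²/(2·1) + const.
Setting the derivative to zero: Σxᵢ(yᵢ − βxᵢ)/2 − β/1 = 0, so β = Σxᵢyᵢ / (Σxᵢ² + σ²/τ²).
Σxᵢyᵢ = 3·14 + 2·8 + 2·11 + 1·7 + 6·26 = 243; Σxᵢ² = 54; σ²/τ² = 2.
β̂_MAP = 243 / (54 + 2) = 243/56 ≈ 4.339.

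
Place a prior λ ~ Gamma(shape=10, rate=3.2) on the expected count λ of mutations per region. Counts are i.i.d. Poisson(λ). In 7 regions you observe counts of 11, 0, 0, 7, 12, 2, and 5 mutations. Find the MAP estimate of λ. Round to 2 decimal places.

λ̂_MAP = 4.51

Σxᵢ = 11+0+0+7+12+2+5 = 37, with n = 7.
Posterior ∝ λ^9e^(−3.2λ) · λ^37e^(−7λ) = λ^46e^(−10.2λ), i.e. Gamma(shape=47, rate=10.2).
The mode of a Gamma(a, b) with a ≥ 1 (shape–rate) is (a−1)/b = 46/10.2 ≈ 4.51.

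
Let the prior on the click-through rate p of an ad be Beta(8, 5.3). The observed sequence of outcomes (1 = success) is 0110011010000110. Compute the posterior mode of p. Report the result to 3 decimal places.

p̂_MAP = 0.513

Prior: Beta(8, 5.3).
Data: 7 successes in 16 trials (from the sequence). The binomial likelihood contributes p^7(1−p)^9, so the posterior is Beta(8+7, 5.3+9) = Beta(15, 14.3).
For Beta(a, b) with a, b > 1 the mode is (a−1)/(a+b−2) = 14/27.3 ≈ 0.513.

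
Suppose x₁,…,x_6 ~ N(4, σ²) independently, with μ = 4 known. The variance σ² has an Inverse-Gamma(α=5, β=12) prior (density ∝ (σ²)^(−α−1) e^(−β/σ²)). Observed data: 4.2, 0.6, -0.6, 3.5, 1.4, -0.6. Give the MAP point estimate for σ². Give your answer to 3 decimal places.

Sum of squared deviations about the known mean: SS = (4.2−4)² + (0.6−4)² + (-0.6−4)² + (3.5−4)² + (1.4−4)² + (-0.6−4)² = 60.93.
The Normal likelihood contributes (σ²)^(−n/2) exp(−SS/(2σ²)), so the posterior is Inverse-Gamma(α + n/2, β + SS/2) = Inverse-Gamma(8, 42.465).
The mode of Inverse-Gamma(a, b) is b/(a+1) = 42.465/9 ≈ 4.718.

σ̂²_MAP = 4.718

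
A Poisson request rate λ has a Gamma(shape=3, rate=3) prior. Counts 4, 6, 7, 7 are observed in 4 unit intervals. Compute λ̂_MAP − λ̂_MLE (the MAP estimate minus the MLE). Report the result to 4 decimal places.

Σxᵢ = 24. Posterior is Gamma(27, 7); MAP = (27−1)/7 = 26/7 ≈ 3.71429.
MLE = x̄ = 24/4 ≈ 6.00000.
Difference = 26/7 − 24/4 = -16/7 ≈ -2.2857.

MAP − MLE = -2.2857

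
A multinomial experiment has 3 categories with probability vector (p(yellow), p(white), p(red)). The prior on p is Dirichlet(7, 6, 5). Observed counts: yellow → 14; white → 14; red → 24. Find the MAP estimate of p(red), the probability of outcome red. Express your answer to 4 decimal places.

MAP estimate of p(red) = 0.4179

The posterior is Dirichlet(αᵢ + nᵢ) = Dirichlet(21, 20, 29).
For a Dirichlet(a₁,…,a_K) with all aᵢ > 1, the mode has j-th component (aⱼ − 1)/(Σaᵢ − K).
Here Σaᵢ = 70 and K = 3, so p(red) = (29 − 1)/(70 − 3) = 28/67 ≈ 0.4179.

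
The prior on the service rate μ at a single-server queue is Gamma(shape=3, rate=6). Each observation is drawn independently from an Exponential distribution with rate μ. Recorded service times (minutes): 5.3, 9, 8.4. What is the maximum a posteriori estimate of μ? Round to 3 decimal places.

μ̂_MAP = 0.174

The Exponential(rate=μ) likelihood is ∝ μ^n e^(−μΣtᵢ). Here n = 3 and Σtᵢ = 5.3 + 9 + 8.4 = 22.7.
Posterior ∝ μ^2e^(−6μ) · μ^3e^(−22.7μ) = μ^5e^(−28.7μ), i.e. Gamma(6, 28.7).
Mode = (a−1)/b = 5/28.7 ≈ 0.174.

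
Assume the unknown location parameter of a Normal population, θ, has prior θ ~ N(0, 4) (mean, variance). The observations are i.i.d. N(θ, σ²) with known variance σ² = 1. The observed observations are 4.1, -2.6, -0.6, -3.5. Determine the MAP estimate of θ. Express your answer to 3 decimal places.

n = 4; x̄ = (4.1 + (-2.6) + (-0.6) + (-3.5))/4 = -2.6/4 = -0.65.
For a Normal prior and Normal likelihood with known variance, the posterior is Normal; its mode equals its mean, the precision-weighted average.
Prior precision 1/σ₀² = 1/4 = 0.25; data precision n/σ² = 4/1 = 4.
θ̂ = (0.25·0 + 4·(-0.65)) / (0.25 + 4) = (-2.6)/4.25 = -52/85 ≈ -0.612.

θ̂_MAP = -0.612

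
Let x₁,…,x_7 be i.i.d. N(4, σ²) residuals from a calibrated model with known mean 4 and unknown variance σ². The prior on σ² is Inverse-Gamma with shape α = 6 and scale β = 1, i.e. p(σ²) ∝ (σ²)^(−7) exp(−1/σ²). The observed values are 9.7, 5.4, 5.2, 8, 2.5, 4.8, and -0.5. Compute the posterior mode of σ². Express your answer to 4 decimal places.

Sum of squared deviations about the known mean: SS = (9.7−4)² + (5.4−4)² + (5.2−4)² + (8−4)² + (2.5−4)² + (4.8−4)² + (-0.5−4)² = 75.03.
The Normal likelihood contributes (σ²)^(−n/2) exp(−SS/(2σ²)), so the posterior is Inverse-Gamma(α + n/2, β + SS/2) = Inverse-Gamma(9.5, 38.515).
The mode of Inverse-Gamma(a, b) is b/(a+1) = 38.515/10.5 ≈ 3.6681.

σ̂²_MAP = 3.6681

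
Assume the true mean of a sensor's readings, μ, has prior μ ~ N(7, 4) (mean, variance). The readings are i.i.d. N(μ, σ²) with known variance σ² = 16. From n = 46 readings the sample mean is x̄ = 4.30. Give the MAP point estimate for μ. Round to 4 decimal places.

n = 46, x̄ = 4.30.
For a Normal prior and Normal likelihood with known variance, the posterior is Normal; its mode equals its mean, the precision-weighted average.
Prior precision 1/σ₀² = 1/4 = 0.25; data precision n/σ² = 46/16 = 2.875.
μ̂ = (0.25·7 + 2.875·4.3) / (0.25 + 2.875) = 14.1125/3.125 = 4.5160.

μ̂_MAP = 4.5160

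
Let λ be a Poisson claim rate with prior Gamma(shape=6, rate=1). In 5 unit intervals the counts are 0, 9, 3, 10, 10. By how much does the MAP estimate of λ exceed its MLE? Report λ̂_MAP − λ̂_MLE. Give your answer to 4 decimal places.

Σxᵢ = 32. Posterior is Gamma(38, 6); MAP = (38−1)/6 = 37/6 ≈ 6.16667.
MLE = x̄ = 32/5 ≈ 6.40000.
Difference = 37/6 − 32/5 = -7/30 ≈ -0.2333.

MAP − MLE = -0.2333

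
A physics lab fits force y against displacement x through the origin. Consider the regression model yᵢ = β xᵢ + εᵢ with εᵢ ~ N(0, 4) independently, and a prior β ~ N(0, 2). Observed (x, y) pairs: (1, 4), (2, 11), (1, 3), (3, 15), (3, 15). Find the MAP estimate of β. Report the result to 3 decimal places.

β̂_MAP = 4.577

log p(β | y) = −Σ(yᵢ − βxᵢ)²/(2·4) − β²/(2·2) + const.
Setting the derivative to zero: Σxᵢ(yᵢ − βxᵢ)/4 − β/2 = 0, so β = Σxᵢyᵢ / (Σxᵢ² + σ²/τ²).
Σxᵢyᵢ = 1·4 + 2·11 + 1·3 + 3·15 + 3·15 = 119; Σxᵢ² = 24; σ²/τ² = 2.
β̂_MAP = 119 / (24 + 2) = 119/26 ≈ 4.577.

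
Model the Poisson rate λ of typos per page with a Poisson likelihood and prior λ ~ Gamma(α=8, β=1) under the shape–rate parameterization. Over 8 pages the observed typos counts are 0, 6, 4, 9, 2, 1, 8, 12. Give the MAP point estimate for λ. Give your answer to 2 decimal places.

Σxᵢ = 0+6+4+9+2+1+8+12 = 42, with n = 8.
Posterior ∝ λ^7e^(−1λ) · λ^42e^(−8λ) = λ^49e^(−9λ), i.e. Gamma(shape=50, rate=9).
The mode of a Gamma(a, b) with a ≥ 1 (shape–rate) is (a−1)/b = 49/9 ≈ 5.44.

λ̂_MAP = 5.44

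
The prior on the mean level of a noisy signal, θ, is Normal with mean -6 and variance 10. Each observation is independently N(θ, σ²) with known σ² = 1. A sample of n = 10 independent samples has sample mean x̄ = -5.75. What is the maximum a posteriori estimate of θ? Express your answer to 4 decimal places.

θ̂_MAP = -5.7525

n = 10, x̄ = -5.75.
For a Normal prior and Normal likelihood with known variance, the posterior is Normal; its mode equals its mean, the precision-weighted average.
Prior precision 1/σ₀² = 1/10 = 0.1; data precision n/σ² = 10/1 = 10.
θ̂ = (0.1·(-6) + 10·(-5.75)) / (0.1 + 10) = (-58.1)/10.1 = -581/101 ≈ -5.7525.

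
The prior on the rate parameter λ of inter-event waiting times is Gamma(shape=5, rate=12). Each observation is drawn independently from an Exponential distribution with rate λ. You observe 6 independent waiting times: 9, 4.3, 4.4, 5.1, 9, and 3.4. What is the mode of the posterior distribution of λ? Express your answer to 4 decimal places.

λ̂_MAP = 0.2119

The Exponential(rate=λ) likelihood is ∝ λ^n e^(−λΣtᵢ). Here n = 6 and Σtᵢ = 9 + 4.3 + 4.4 + 5.1 + 9 + 3.4 = 35.2.
Posterior ∝ λ^4e^(−12λ) · λ^6e^(−35.2λ) = λ^10e^(−47.2λ), i.e. Gamma(11, 47.2).
Mode = (a−1)/b = 10/47.2 ≈ 0.2119.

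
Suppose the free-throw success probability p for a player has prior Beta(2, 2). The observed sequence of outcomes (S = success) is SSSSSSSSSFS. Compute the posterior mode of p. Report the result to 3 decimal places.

Prior: Beta(2, 2).
Data: 10 successes in 11 trials (from the sequence). The binomial likelihood contributes p^10(1−p)^1, so the posterior is Beta(2+10, 2+1) = Beta(12, 3).
For Beta(a, b) with a, b > 1 the mode is (a−1)/(a+b−2) = 11/13 ≈ 0.846.

p̂_MAP = 0.846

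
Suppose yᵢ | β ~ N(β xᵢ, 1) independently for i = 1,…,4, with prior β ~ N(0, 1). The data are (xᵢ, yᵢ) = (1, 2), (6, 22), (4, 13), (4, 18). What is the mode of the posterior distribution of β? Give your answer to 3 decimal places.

β̂_MAP = 3.686

log p(β | y) = −Σ(yᵢ − βxᵢ)²/(2·1) − β²/(2·1) + const.
Setting the derivative to zero: Σxᵢ(yᵢ − βxᵢ)/1 − β/1 = 0, so β = Σxᵢyᵢ / (Σxᵢ² + σ²/τ²).
Σxᵢyᵢ = 1·2 + 6·22 + 4·13 + 4·18 = 258; Σxᵢ² = 69; σ²/τ² = 1.
β̂_MAP = 258 / (69 + 1) = 258/70 ≈ 3.686.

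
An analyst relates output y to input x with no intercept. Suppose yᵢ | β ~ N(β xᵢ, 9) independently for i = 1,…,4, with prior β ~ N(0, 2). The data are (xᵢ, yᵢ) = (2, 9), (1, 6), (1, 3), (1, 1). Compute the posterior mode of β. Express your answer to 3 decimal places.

log p(β | y) = −Σ(yᵢ − βxᵢ)²/(2·9) − β²/(2·2) + const.
Setting the derivative to zero: Σxᵢ(yᵢ − βxᵢ)/9 − β/2 = 0, so β = Σxᵢyᵢ / (Σxᵢ² + σ²/τ²).
Σxᵢyᵢ = 2·9 + 1·6 + 1·3 + 1·1 = 28; Σxᵢ² = 7; σ²/τ² = 4.5.
β̂_MAP = 28 / (7 + 4.5) = 28/11.5 ≈ 2.435.

β̂_MAP = 2.435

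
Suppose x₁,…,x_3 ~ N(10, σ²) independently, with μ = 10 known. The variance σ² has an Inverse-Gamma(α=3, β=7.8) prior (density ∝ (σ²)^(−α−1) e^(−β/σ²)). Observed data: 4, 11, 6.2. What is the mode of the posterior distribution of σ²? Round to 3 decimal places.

Sum of squared deviations about the known mean: SS = (4−10)² + (11−10)² + (6.2−10)² = 51.44.
The Normal likelihood contributes (σ²)^(−n/2) exp(−SS/(2σ²)), so the posterior is Inverse-Gamma(α + n/2, β + SS/2) = Inverse-Gamma(4.5, 33.52).
The mode of Inverse-Gamma(a, b) is b/(a+1) = 33.52/5.5 ≈ 6.095.

σ̂²_MAP = 6.095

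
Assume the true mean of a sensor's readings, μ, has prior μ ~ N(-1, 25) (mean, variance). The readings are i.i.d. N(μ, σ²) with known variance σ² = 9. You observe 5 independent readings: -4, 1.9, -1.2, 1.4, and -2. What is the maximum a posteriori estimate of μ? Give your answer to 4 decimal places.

μ̂_MAP = -0.7948

n = 5; x̄ = ((-4) + 1.9 + (-1.2) + 1.4 + (-2))/5 = -3.9/5 = -0.78.
For a Normal prior and Normal likelihood with known variance, the posterior is Normal; its mode equals its mean, the precision-weighted average.
Prior precision 1/σ₀² = 1/25 = 0.04; data precision n/σ² = 5/9.
μ̂ = (0.04·(-1) + (5/9)·(-0.78)) / (0.04 + 5/9) = (-71/150)/(134/225) = -213/268 ≈ -0.7948.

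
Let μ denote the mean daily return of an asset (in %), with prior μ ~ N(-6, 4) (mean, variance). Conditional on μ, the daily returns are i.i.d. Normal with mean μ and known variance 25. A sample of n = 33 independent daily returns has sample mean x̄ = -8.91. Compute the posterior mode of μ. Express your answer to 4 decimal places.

n = 33, x̄ = -8.91.
For a Normal prior and Normal likelihood with known variance, the posterior is Normal; its mode equals its mean, the precision-weighted average.
Prior precision 1/σ₀² = 1/4 = 0.25; data precision n/σ² = 33/25 = 1.32.
μ̂ = (0.25·(-6) + 1.32·(-8.91)) / (0.25 + 1.32) = (-13.2612)/1.57 = -33153/3925 ≈ -8.4466.

μ̂_MAP = -8.4466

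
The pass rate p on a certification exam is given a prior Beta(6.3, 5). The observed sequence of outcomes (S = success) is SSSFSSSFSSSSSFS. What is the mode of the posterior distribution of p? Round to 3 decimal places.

p̂_MAP = 0.712

Prior: Beta(6.3, 5).
Data: 12 successes in 15 trials (from the sequence). The binomial likelihood contributes p^12(1−p)^3, so the posterior is Beta(6.3+12, 5+3) = Beta(18.3, 8).
For Beta(a, b) with a, b > 1 the mode is (a−1)/(a+b−2) = 17.3/24.3 ≈ 0.712.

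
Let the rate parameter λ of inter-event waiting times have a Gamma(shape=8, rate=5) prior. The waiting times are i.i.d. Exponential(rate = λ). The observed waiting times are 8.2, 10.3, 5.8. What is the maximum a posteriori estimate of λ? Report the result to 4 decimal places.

The Exponential(rate=λ) likelihood is ∝ λ^n e^(−λΣtᵢ). Here n = 3 and Σtᵢ = 8.2 + 10.3 + 5.8 = 24.3.
Posterior ∝ λ^7e^(−5λ) · λ^3e^(−24.3λ) = λ^10e^(−29.3λ), i.e. Gamma(11, 29.3).
Mode = (a−1)/b = 10/29.3 ≈ 0.3413.

λ̂_MAP = 0.3413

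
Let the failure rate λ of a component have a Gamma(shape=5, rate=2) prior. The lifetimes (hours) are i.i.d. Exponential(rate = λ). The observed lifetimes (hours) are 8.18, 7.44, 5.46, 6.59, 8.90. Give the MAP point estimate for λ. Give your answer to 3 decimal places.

The Exponential(rate=λ) likelihood is ∝ λ^n e^(−λΣtᵢ). Here n = 5 and Σtᵢ = 8.18 + 7.44 + 5.46 + 6.59 + 8.90 = 36.57.
Posterior ∝ λ^4e^(−2λ) · λ^5e^(−36.57λ) = λ^9e^(−38.57λ), i.e. Gamma(10, 38.57).
Mode = (a−1)/b = 9/38.57 ≈ 0.233.

λ̂_MAP = 0.233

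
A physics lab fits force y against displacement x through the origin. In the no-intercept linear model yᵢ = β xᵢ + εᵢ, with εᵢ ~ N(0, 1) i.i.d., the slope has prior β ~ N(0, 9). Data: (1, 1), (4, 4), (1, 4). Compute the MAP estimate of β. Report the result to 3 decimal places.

β̂_MAP = 1.160

log p(β | y) = −Σ(yᵢ − βxᵢ)²/(2·1) − β²/(2·9) + const.
Setting the derivative to zero: Σxᵢ(yᵢ − βxᵢ)/1 − β/9 = 0, so β = Σxᵢyᵢ / (Σxᵢ² + σ²/τ²).
Σxᵢyᵢ = 1·1 + 4·4 + 1·4 = 21; Σxᵢ² = 18; σ²/τ² = 1/9.
β̂_MAP = 21 / (18 + 1/9) = 21/(163/9) = 189/163 ≈ 1.160.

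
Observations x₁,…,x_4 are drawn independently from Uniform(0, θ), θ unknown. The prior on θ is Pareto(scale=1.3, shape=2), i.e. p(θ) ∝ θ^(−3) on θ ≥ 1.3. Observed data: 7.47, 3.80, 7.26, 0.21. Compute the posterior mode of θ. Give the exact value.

θ̂_MAP = 7.47

The Uniform(0, θ) likelihood is θ^(−n) for θ ≥ max(xᵢ), zero otherwise. Here max(xᵢ) = 7.47.
Posterior ∝ θ^(−3) · θ^(−4) = θ^(−7) on θ ≥ max(1.3, 7.47) = 7.47.
This density is strictly decreasing in θ, so the posterior mode lies at the lower boundary of the support.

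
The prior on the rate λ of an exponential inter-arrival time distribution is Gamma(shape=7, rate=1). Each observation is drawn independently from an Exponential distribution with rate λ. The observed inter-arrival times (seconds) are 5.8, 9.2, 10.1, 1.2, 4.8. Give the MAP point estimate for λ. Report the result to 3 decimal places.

λ̂_MAP = 0.343

The Exponential(rate=λ) likelihood is ∝ λ^n e^(−λΣtᵢ). Here n = 5 and Σtᵢ = 5.8 + 9.2 + 10.1 + 1.2 + 4.8 = 31.1.
Posterior ∝ λ^6e^(−1λ) · λ^5e^(−31.1λ) = λ^11e^(−32.1λ), i.e. Gamma(12, 32.1).
Mode = (a−1)/b = 11/32.1 ≈ 0.343.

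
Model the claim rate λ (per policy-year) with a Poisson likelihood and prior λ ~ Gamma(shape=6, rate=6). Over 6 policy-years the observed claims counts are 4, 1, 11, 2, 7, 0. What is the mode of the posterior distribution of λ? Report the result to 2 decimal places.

λ̂_MAP = 2.50

Σxᵢ = 4+1+11+2+7+0 = 25, with n = 6.
Posterior ∝ λ^5e^(−6λ) · λ^25e^(−6λ) = λ^30e^(−12λ), i.e. Gamma(shape=31, rate=12).
The mode of a Gamma(a, b) with a ≥ 1 (shape–rate) is (a−1)/b = 30/12 ≈ 2.50.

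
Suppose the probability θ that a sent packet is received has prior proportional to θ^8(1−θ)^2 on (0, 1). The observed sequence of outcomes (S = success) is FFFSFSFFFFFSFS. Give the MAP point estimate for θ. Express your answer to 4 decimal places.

The prior density ∝ θ^8(1−θ)^2 is the kernel of Beta(9, 3).
Data: 4 successes in 14 trials (from the sequence). The binomial likelihood contributes θ^4(1−θ)^10, so the posterior is Beta(9+4, 3+10) = Beta(13, 13).
For Beta(a, b) with a, b > 1 the mode is (a−1)/(a+b−2) = 12/24 ≈ 0.5000.

θ̂_MAP = 0.5000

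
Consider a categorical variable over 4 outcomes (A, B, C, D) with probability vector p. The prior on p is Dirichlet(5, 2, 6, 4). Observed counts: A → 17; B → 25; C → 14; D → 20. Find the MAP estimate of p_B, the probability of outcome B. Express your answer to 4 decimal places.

MAP estimate of p_B = 0.2921

The posterior is Dirichlet(αᵢ + nᵢ) = Dirichlet(22, 27, 20, 24).
For a Dirichlet(a₁,…,a_K) with all aᵢ > 1, the mode has j-th component (aⱼ − 1)/(Σaᵢ − K).
Here Σaᵢ = 93 and K = 4, so p_B = (27 − 1)/(93 − 4) = 26/89 ≈ 0.2921.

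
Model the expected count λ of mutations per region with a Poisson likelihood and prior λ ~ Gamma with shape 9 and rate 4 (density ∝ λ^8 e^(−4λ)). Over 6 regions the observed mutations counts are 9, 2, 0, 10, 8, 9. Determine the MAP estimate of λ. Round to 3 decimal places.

λ̂_MAP = 4.600

Σxᵢ = 9+2+0+10+8+9 = 38, with n = 6.
Posterior ∝ λ^8e^(−4λ) · λ^38e^(−6λ) = λ^46e^(−10λ), i.e. Gamma(shape=47, rate=10).
The mode of a Gamma(a, b) with a ≥ 1 (shape–rate) is (a−1)/b = 46/10 ≈ 4.600.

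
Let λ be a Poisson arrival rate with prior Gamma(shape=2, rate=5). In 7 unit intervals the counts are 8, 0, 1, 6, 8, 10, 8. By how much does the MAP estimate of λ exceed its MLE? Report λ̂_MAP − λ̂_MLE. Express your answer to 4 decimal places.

Σxᵢ = 41. Posterior is Gamma(43, 12); MAP = (43−1)/12 = 42/12 ≈ 3.50000.
MLE = x̄ = 41/7 ≈ 5.85714.
Difference = 42/12 − 41/7 = -33/14 ≈ -2.3571.

MAP − MLE = -2.3571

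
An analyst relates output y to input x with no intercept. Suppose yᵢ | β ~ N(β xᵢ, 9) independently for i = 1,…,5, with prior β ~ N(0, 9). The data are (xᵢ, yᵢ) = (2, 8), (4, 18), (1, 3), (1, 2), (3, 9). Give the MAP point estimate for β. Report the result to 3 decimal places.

log p(β | y) = −Σ(yᵢ − βxᵢ)²/(2·9) − β²/(2·9) + const.
Setting the derivative to zero: Σxᵢ(yᵢ − βxᵢ)/9 − β/9 = 0, so β = Σxᵢyᵢ / (Σxᵢ² + σ²/τ²).
Σxᵢyᵢ = 2·8 + 4·18 + 1·3 + 1·2 + 3·9 = 120; Σxᵢ² = 31; σ²/τ² = 1.
β̂_MAP = 120 / (31 + 1) = 120/32 ≈ 3.750.

β̂_MAP = 3.750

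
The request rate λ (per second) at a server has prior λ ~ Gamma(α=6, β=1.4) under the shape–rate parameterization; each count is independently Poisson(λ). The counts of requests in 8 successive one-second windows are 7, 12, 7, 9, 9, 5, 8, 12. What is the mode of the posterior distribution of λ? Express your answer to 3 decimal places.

Σxᵢ = 7+12+7+9+9+5+8+12 = 69, with n = 8.
Posterior ∝ λ^5e^(−1.4λ) · λ^69e^(−8λ) = λ^74e^(−9.4λ), i.e. Gamma(shape=75, rate=9.4).
The mode of a Gamma(a, b) with a ≥ 1 (shape–rate) is (a−1)/b = 74/9.4 ≈ 7.872.

λ̂_MAP = 7.872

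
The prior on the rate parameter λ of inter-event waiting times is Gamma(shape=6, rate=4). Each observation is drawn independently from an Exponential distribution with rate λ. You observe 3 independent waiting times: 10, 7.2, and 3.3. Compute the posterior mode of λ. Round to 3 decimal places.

The Exponential(rate=λ) likelihood is ∝ λ^n e^(−λΣtᵢ). Here n = 3 and Σtᵢ = 10 + 7.2 + 3.3 = 20.5.
Posterior ∝ λ^5e^(−4λ) · λ^3e^(−20.5λ) = λ^8e^(−24.5λ), i.e. Gamma(9, 24.5).
Mode = (a−1)/b = 8/24.5 ≈ 0.327.

λ̂_MAP = 0.327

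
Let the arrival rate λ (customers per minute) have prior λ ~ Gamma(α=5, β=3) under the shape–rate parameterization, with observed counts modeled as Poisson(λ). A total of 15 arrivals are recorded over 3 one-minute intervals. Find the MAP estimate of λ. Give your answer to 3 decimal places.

λ̂_MAP = 3.167

Σxᵢ = 15, n = 3.
Posterior ∝ λ^4e^(−3λ) · λ^15e^(−3λ) = λ^19e^(−6λ), i.e. Gamma(shape=20, rate=6).
The mode of a Gamma(a, b) with a ≥ 1 (shape–rate) is (a−1)/b = 19/6 ≈ 3.167.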